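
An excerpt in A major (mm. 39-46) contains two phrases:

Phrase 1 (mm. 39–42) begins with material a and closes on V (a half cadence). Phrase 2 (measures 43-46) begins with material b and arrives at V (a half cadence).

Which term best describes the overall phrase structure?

The second phrase closes with a half cadence, which is not stronger than the first phrase's half cadence; without a weak→strong cadential pair there is no antecedent–consequent relationship, so this is a phrase group rather than a period.

phrase group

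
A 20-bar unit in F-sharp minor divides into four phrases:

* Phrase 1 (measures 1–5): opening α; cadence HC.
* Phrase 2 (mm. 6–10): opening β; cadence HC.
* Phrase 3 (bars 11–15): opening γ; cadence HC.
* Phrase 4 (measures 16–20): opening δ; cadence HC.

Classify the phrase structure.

phrase group

Phrase 4 ends with a half cadence, no stronger than phrase 2's half cadence, so the four phrases do not form a double period; nor do phrases 3–4 duplicate 1–2, so it is not a repeated period. With no phrase reaching a conclusive cadence, the passage is a phrase group.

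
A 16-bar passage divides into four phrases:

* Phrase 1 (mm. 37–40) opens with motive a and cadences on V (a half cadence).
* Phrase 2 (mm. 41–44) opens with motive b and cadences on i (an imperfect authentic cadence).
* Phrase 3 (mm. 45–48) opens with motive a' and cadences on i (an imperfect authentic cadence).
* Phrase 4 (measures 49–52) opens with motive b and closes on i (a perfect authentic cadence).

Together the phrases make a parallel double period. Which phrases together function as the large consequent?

phrases 3 and 4

In a double period the first pair of phrases (ending imperfect authentic cadence) is the large antecedent and the second pair (ending perfect authentic cadence) is the large consequent; the consequent is phrases 3 and 4.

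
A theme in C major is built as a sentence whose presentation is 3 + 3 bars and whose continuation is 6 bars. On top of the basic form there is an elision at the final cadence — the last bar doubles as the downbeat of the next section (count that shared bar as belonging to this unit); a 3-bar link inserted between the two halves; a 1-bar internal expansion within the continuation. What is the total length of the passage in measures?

Basic sentence: 3 + 3 + 6 = 12 bars.
12 (basic form) + 3 (link) + 1 (internal expansion) = 16.
The elision shares a bar with the next section but does not change this unit's count.

16 measures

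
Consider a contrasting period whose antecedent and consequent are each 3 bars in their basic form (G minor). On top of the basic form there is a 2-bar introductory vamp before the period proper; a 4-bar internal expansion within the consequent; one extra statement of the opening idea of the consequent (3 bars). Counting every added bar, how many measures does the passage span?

15 measures

Basic contrasting period: 3 + 3 = 6 bars.
6 (basic form) + 2 (introduction) + 4 (internal expansion) + 3 (extra statement) = 15.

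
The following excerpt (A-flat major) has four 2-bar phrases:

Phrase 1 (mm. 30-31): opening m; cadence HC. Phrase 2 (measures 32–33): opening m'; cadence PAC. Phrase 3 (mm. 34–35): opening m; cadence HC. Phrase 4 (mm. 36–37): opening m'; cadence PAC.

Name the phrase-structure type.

The cadence pattern HC–PAC–HC–PAC is weak–strong twice, and phrases 3–4 restate phrases 1–2: a period heard twice, not a double period (which would end weakly at phrase 2).

repeated period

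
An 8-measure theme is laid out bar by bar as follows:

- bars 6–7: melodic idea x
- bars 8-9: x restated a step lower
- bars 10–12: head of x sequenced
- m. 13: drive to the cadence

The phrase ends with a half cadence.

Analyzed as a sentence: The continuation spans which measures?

measures 10–13

After the presentation (measures 6–9), the continuation covers the fragmentation through the cadence: mm. 10-13.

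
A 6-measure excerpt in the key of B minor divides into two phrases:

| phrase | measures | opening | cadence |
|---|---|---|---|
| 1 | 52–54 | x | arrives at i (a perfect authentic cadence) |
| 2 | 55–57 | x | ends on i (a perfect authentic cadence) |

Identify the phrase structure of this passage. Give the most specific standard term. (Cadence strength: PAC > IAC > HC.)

Both phrases have the same opening (x) and the same cadence (perfect authentic cadence): the second is a restatement, not a consequent, so this is a repeated phrase rather than a period.

repeated phrase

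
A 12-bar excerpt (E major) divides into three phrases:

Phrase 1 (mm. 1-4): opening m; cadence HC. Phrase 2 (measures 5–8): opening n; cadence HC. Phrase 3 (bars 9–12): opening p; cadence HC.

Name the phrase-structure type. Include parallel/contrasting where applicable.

The final phrase closes with a half cadence, which is not stronger than the preceding half cadence; the 3 phrases lack an overall antecedent–consequent design and so form a phrase group.

phrase group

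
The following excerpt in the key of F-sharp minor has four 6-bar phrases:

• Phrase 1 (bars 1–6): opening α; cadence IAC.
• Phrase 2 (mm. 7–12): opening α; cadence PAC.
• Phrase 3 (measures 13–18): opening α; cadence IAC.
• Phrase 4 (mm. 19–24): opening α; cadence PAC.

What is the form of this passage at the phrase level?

repeated period

The cadence pattern IAC–PAC–IAC–PAC is weak–strong twice, and phrases 3–4 restate phrases 1–2: a period heard twice, not a double period (which would end weakly at phrase 2).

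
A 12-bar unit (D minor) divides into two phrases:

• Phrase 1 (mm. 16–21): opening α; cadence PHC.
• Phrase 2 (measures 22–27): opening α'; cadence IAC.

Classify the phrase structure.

parallel period

Phrase 1 ends with a Phrygian half cadence (weaker) and phrase 2 with an imperfect authentic cadence (stronger): antecedent + consequent = a period.
The two phrases open with the same material (α / α'), so the period is parallel.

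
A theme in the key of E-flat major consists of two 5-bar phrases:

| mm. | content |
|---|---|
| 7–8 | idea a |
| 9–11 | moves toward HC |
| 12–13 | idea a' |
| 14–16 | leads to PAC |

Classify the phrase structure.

parallel period

Phrase 1 ends with a half cadence (weaker) and phrase 2 with a perfect authentic cadence (stronger): antecedent + consequent = a period.
The two phrases open with the same material (a / a'), so the period is parallel.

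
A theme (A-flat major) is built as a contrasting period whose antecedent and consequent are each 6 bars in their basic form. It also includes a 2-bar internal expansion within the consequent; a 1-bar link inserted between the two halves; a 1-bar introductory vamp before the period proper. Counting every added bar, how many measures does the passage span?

Basic contrasting period: 6 + 6 = 12 bars.
12 (basic form) + 2 (internal expansion) + 1 (link) + 1 (introduction) = 16.

16 measures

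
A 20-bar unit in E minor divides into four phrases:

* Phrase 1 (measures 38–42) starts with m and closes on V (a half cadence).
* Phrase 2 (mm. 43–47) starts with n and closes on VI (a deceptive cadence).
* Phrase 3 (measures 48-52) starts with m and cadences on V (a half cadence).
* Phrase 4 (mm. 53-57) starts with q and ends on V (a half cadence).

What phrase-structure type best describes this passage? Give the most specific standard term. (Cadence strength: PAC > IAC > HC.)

phrase group

Phrase 4 ends with a half cadence, no stronger than phrase 2's deceptive cadence, so the four phrases do not form a double period; nor do phrases 3–4 duplicate 1–2, so it is not a repeated period. With no phrase reaching a conclusive cadence, the passage is a phrase group.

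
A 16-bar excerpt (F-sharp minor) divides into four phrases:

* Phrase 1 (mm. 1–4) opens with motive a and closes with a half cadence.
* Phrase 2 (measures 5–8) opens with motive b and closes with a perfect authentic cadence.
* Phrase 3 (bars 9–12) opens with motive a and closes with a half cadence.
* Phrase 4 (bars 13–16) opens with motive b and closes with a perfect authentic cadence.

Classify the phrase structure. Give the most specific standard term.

The cadence pattern HC–PAC–HC–PAC is weak–strong twice, and phrases 3–4 restate phrases 1–2: a period heard twice, not a double period (which would end weakly at phrase 2).

repeated period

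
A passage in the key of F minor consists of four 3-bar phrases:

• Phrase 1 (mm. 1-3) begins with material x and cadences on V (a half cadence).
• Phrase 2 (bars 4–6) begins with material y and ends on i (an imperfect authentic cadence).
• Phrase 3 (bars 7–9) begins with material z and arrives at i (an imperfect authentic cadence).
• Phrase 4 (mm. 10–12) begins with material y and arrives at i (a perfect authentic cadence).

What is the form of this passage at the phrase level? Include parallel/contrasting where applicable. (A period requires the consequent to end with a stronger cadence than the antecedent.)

Four phrases in two halves: the first half (bars 1-6) ends with an imperfect authentic cadence, the second (mm. 7-12) with a perfect authentic cadence — a large antecedent–consequent pair, i.e. a double period.
Phrase 3 begins with different material from phrase 1, making it contrasting.

contrasting double period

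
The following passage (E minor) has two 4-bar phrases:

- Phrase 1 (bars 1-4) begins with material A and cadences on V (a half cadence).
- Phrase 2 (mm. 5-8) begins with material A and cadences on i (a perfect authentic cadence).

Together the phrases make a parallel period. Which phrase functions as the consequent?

phrase 2

The phrase ending with the weaker cadence (half cadence) is the antecedent; the one ending more conclusively (perfect authentic cadence) is the consequent. The consequent is phrase 2.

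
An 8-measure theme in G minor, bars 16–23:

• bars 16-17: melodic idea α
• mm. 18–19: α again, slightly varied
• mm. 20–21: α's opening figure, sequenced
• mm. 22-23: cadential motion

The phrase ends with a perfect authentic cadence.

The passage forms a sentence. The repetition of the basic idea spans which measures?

measures 18–19

The presentation of a sentence is the basic idea (measures 16–17) plus its repetition (mm. 18–19); the repetition of the basic idea is therefore measures 18-19.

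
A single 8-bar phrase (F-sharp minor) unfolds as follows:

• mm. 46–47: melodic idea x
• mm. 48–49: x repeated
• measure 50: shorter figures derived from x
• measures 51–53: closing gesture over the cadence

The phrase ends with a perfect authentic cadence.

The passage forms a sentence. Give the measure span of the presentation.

measures 46–49

The presentation of a sentence is the basic idea (mm. 46-47) plus its repetition (mm. 48-49); the presentation is therefore mm. 46-49.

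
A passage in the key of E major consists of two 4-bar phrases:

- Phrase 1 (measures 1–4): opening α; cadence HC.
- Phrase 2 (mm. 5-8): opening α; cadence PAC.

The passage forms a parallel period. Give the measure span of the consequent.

The antecedent is the phrase ending with the weaker cadence (half cadence, phrase 1) and the consequent the one ending more conclusively (perfect authentic cadence, phrase 2); the consequent is mm. 5–8.

measures 5–8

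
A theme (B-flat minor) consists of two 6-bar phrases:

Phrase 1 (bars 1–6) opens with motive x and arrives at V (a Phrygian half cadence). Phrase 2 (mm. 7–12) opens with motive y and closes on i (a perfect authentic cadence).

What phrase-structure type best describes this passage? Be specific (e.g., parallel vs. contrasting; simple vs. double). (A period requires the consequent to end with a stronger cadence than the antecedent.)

contrasting period

Phrase 1 ends with a Phrygian half cadence (weaker) and phrase 2 with a perfect authentic cadence (stronger): antecedent + consequent = a period.
The two phrases open with different material (x / y), so the period is contrasting.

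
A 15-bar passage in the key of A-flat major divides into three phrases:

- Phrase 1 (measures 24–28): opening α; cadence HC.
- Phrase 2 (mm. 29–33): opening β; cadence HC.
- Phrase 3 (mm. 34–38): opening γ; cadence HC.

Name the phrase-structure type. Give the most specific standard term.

phrase group

The final phrase closes with a half cadence, which is not stronger than the preceding half cadence; the 3 phrases lack an overall antecedent–consequent design and so form a phrase group.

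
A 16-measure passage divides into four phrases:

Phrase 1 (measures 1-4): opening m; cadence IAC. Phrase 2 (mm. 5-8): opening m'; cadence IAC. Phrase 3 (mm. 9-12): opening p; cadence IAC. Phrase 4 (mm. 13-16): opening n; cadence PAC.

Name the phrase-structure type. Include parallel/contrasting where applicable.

contrasting double period

Four phrases in two halves: the first half (bars 1-8) ends with an imperfect authentic cadence, the second (bars 9-16) with a perfect authentic cadence — a large antecedent–consequent pair, i.e. a double period.
Phrase 3 begins with different material from phrase 1, making it contrasting.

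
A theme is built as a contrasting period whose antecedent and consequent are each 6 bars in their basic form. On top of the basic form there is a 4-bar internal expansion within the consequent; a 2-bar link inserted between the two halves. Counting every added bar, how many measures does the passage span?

18 measures

Basic contrasting period: 6 + 6 = 12 bars.
12 (basic form) + 4 (internal expansion) + 2 (link) = 18.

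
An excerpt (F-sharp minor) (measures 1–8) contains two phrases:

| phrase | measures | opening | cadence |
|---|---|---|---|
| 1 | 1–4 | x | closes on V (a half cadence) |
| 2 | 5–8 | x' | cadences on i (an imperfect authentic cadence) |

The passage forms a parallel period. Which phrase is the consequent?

phrase 2

The phrase ending with the weaker cadence (half cadence) is the antecedent; the one ending more conclusively (imperfect authentic cadence) is the consequent. The consequent is phrase 2.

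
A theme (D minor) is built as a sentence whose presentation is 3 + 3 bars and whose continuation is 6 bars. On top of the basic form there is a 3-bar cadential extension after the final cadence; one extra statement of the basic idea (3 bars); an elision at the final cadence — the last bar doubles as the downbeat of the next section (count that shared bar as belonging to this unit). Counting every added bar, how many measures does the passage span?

Basic sentence: 3 + 3 + 6 = 12 bars.
12 (basic form) + 3 (cadential extension) + 3 (extra statement) = 18.
The elision shares a bar with the next section but does not change this unit's count.

18 measures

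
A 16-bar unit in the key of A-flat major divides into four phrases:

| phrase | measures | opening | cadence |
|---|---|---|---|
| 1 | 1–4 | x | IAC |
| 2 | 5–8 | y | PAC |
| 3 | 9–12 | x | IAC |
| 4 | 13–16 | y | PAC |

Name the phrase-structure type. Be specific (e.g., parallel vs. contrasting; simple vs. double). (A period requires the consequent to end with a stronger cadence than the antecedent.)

repeated period

The cadence pattern IAC–PAC–IAC–PAC is weak–strong twice, and phrases 3–4 restate phrases 1–2: a period heard twice, not a double period (which would end weakly at phrase 2).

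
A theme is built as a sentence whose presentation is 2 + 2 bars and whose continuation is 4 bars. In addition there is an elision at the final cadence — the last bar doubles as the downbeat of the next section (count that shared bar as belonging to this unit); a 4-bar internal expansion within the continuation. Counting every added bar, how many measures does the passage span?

12 measures

Basic sentence: 2 + 2 + 4 = 8 bars.
8 (basic form) + 4 (internal expansion) = 12.
The elision shares a bar with the next section but does not change this unit's count.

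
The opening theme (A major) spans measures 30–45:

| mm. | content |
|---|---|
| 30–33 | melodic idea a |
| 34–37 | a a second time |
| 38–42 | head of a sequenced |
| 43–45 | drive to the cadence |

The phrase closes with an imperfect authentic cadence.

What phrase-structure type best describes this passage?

Basic idea (measures 30–33) + its repetition (measures 34–37) form the presentation; fragmentation and cadence (mm. 38-45) form the continuation — the 16-bar whole is a sentence.

sentence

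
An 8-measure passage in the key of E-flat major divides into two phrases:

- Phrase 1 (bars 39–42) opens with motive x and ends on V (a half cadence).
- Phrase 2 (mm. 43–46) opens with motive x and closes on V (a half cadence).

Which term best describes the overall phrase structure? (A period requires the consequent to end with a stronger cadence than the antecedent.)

Both phrases have the same opening (x) and the same cadence (half cadence): the second is a restatement, not a consequent, so this is a repeated phrase rather than a period.

repeated phrase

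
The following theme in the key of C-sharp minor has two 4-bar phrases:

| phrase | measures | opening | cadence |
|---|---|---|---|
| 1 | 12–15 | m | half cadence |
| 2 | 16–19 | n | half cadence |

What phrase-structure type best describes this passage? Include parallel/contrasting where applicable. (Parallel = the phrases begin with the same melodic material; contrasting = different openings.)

phrase group

The second phrase closes with a half cadence, which is not stronger than the first phrase's half cadence; without a weak→strong cadential pair there is no antecedent–consequent relationship, so this is a phrase group rather than a period.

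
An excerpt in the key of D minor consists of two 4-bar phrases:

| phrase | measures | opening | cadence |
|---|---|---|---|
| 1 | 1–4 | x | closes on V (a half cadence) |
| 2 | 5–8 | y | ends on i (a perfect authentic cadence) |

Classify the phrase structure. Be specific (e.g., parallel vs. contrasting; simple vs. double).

Phrase 1 ends with a half cadence (weaker) and phrase 2 with a perfect authentic cadence (stronger): antecedent + consequent = a period.
The two phrases open with different material (x / y), so the period is contrasting.

contrasting period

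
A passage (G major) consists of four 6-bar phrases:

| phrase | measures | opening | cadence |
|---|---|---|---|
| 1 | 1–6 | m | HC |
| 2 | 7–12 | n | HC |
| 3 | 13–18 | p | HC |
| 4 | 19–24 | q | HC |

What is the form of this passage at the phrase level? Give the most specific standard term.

phrase group

Phrase 4 ends with a half cadence, no stronger than phrase 2's half cadence, so the four phrases do not form a double period; nor do phrases 3–4 duplicate 1–2, so it is not a repeated period. With no phrase reaching a conclusive cadence, the passage is a phrase group.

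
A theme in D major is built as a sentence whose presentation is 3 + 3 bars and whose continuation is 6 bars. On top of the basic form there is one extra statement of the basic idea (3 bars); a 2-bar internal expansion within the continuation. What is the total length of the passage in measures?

17 measures

Basic sentence: 3 + 3 + 6 = 12 bars.
12 (basic form) + 3 (extra statement) + 2 (internal expansion) = 17.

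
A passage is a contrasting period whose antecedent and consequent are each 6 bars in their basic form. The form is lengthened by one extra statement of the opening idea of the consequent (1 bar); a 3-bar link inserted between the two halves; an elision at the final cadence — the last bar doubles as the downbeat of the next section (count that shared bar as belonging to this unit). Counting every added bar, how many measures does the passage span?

Basic contrasting period: 6 + 6 = 12 bars.
12 (basic form) + 1 (extra statement) + 3 (link) = 16.
The elision shares a bar with the next section but does not change this unit's count.

16 measures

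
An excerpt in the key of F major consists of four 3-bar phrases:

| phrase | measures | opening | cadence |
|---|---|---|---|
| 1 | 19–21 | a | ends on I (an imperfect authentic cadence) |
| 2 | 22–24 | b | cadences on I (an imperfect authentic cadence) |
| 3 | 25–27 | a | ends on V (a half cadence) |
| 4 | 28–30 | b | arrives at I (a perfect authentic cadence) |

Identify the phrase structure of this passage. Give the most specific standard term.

Four phrases in two halves: the first half (measures 19–24) ends with an imperfect authentic cadence, the second (mm. 25–30) with a perfect authentic cadence — a large antecedent–consequent pair, i.e. a double period.
Phrase 3 begins with the same material as phrase 1, making it parallel.

parallel double period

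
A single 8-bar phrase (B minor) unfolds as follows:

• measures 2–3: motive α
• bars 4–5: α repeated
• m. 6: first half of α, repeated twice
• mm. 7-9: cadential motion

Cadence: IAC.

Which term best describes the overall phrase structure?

sentence

Basic idea (measures 2–3) + its repetition (mm. 4–5) form the presentation; fragmentation and cadence (mm. 6-9) form the continuation — the 8-bar whole is a sentence.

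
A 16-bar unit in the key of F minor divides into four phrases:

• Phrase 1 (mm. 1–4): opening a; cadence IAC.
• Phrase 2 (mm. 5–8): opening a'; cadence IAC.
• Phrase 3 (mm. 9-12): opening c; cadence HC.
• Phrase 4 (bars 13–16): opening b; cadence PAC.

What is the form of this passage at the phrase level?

contrasting double period

Four phrases in two halves: the first half (mm. 1–8) ends with an imperfect authentic cadence, the second (measures 9-16) with a perfect authentic cadence — a large antecedent–consequent pair, i.e. a double period.
Phrase 3 begins with different material from phrase 1, making it contrasting.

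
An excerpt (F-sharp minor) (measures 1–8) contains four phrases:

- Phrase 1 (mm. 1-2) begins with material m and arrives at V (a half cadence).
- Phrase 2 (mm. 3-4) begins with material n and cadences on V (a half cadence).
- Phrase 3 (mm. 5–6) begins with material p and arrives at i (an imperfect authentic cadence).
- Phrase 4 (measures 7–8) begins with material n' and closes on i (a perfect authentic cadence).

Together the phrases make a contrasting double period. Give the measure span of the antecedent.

measures 1–4

In a double period the first pair of phrases (ending half cadence) is the large antecedent and the second pair (ending perfect authentic cadence) is the large consequent; the antecedent is measures 1–4.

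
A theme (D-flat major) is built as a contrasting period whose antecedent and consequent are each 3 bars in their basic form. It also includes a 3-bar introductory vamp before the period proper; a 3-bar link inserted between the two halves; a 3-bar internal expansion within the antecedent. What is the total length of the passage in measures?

Basic contrasting period: 3 + 3 = 6 bars.
6 (basic form) + 3 (introduction) + 3 (link) + 3 (internal expansion) = 15.

15 measures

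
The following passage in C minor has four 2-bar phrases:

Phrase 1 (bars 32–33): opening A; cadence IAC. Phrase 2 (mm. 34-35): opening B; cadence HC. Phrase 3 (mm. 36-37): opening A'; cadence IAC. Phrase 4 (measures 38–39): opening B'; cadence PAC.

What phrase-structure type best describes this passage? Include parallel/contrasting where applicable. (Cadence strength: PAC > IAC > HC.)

parallel double period

Four phrases in two halves: the first half (bars 32–35) ends with a half cadence, the second (mm. 36–39) with a perfect authentic cadence — a large antecedent–consequent pair, i.e. a double period.
Phrase 3 begins with the same material as phrase 1, making it parallel.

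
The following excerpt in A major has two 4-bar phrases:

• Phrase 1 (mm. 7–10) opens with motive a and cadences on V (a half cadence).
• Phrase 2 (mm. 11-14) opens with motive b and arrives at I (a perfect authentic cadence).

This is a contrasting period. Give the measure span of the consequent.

The phrase ending with the weaker cadence (half cadence) is the antecedent; the one ending more conclusively (perfect authentic cadence) is the consequent. The consequent is measures 11–14.

measures 11–14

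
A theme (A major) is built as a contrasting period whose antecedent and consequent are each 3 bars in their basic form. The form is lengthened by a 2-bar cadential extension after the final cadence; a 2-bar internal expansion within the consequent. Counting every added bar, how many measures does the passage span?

Basic contrasting period: 3 + 3 = 6 bars.
6 (basic form) + 2 (cadential extension) + 2 (internal expansion) = 10.

10 measures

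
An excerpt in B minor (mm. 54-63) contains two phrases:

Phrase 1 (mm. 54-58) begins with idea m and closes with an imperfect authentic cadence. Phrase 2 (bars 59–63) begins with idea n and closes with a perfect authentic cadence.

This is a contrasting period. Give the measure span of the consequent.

The phrase ending with the weaker cadence (imperfect authentic cadence) is the antecedent; the one ending more conclusively (perfect authentic cadence) is the consequent. The consequent is measures 59–63.

measures 59–63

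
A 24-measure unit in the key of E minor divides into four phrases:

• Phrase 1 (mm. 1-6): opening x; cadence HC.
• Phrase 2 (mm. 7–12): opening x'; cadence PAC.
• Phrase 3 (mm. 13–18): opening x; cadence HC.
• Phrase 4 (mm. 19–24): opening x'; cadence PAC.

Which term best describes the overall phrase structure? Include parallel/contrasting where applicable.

The cadence pattern HC–PAC–HC–PAC is weak–strong twice, and phrases 3–4 restate phrases 1–2: a period heard twice, not a double period (which would end weakly at phrase 2).

repeated period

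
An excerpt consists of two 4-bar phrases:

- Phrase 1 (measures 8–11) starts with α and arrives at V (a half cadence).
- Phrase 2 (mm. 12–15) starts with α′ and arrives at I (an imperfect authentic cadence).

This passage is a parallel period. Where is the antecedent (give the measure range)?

The antecedent is the phrase ending with the weaker cadence (half cadence, phrase 1) and the consequent the one ending more conclusively (imperfect authentic cadence, phrase 2); the antecedent is mm. 8–11.

measures 8–11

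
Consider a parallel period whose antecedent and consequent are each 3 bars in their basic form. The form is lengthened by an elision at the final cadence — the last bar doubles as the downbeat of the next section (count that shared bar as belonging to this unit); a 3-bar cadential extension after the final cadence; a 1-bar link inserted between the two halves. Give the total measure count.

Basic parallel period: 3 + 3 = 6 bars.
6 (basic form) + 3 (cadential extension) + 1 (link) = 10.
The elision shares a bar with the next section but does not change this unit's count.

10 measures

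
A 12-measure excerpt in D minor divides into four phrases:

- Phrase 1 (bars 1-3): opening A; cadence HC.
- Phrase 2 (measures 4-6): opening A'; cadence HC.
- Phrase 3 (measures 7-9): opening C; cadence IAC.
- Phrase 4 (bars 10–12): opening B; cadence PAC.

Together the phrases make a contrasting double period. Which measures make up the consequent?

In a double period the first pair of phrases (ending half cadence) is the large antecedent and the second pair (ending perfect authentic cadence) is the large consequent; the consequent is measures 7–12.

measures 7–12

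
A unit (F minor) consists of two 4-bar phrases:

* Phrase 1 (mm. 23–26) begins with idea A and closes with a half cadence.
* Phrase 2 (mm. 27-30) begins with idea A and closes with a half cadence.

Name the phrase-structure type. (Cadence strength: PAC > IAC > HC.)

repeated phrase

Both phrases have the same opening (A) and the same cadence (half cadence): the second is a restatement, not a consequent, so this is a repeated phrase rather than a period.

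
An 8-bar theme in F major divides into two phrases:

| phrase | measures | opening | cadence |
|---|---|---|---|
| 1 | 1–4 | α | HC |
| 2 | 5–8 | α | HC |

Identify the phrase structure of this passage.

Both phrases have the same opening (α) and the same cadence (half cadence): the second is a restatement, not a consequent, so this is a repeated phrase rather than a period.

repeated phrase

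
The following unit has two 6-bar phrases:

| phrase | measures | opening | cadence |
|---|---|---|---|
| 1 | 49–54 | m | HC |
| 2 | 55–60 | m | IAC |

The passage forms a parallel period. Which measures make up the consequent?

The antecedent is the phrase ending with the weaker cadence (half cadence, phrase 1) and the consequent the one ending more conclusively (imperfect authentic cadence, phrase 2); the consequent is bars 55-60.

measures 55–60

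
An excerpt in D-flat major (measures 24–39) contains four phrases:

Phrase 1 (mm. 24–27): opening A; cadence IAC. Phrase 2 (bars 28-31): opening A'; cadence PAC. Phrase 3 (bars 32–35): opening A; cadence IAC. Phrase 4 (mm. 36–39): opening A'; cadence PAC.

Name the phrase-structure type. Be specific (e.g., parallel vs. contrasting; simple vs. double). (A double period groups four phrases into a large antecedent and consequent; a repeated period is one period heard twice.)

The cadence pattern IAC–PAC–IAC–PAC is weak–strong twice, and phrases 3–4 restate phrases 1–2: a period heard twice, not a double period (which would end weakly at phrase 2).

repeated period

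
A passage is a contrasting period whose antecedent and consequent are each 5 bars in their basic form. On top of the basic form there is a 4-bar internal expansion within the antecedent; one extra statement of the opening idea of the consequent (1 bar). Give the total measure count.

Basic contrasting period: 5 + 5 = 10 bars.
10 (basic form) + 4 (internal expansion) + 1 (extra statement) = 15.

15 measures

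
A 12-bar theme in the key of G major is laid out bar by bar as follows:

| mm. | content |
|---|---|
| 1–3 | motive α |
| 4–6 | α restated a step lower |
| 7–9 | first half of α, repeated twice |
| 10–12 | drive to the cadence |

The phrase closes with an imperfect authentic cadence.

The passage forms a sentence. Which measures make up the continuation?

measures 7–12

After the presentation (mm. 1-6), the continuation covers the fragmentation through the cadence: mm. 7–12.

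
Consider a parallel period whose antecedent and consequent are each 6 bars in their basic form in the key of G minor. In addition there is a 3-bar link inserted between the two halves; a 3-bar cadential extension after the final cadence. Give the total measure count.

Basic parallel period: 6 + 6 = 12 bars.
12 (basic form) + 3 (link) + 3 (cadential extension) = 18.

18 measures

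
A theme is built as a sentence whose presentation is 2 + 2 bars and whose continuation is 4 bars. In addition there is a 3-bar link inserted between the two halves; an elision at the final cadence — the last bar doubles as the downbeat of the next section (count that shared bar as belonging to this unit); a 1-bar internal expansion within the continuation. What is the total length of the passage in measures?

12 measures

Basic sentence: 2 + 2 + 4 = 8 bars.
8 (basic form) + 3 (link) + 1 (internal expansion) = 12.
The elision shares a bar with the next section but does not change this unit's count.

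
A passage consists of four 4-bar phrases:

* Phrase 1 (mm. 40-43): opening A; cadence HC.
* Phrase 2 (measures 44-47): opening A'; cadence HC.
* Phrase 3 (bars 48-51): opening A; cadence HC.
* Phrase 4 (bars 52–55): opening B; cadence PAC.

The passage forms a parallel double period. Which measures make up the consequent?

measures 48–55

In a double period the first pair of phrases (ending half cadence) is the large antecedent and the second pair (ending perfect authentic cadence) is the large consequent; the consequent is measures 48–55.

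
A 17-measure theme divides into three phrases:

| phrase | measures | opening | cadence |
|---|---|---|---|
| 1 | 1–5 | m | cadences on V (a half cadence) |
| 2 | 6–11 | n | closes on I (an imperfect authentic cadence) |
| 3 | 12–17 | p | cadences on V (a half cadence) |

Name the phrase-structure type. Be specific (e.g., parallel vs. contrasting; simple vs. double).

The final phrase closes with a half cadence, which is not stronger than the preceding imperfect authentic cadence; the 3 phrases lack an overall antecedent–consequent design and so form a phrase group.

phrase group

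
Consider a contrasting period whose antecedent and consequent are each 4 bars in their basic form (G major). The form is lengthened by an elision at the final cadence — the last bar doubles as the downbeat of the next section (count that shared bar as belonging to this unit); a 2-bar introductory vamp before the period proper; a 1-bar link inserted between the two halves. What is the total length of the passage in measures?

11 measures

Basic contrasting period: 4 + 4 = 8 bars.
8 (basic form) + 2 (introduction) + 1 (link) = 11.
The elision shares a bar with the next section but does not change this unit's count.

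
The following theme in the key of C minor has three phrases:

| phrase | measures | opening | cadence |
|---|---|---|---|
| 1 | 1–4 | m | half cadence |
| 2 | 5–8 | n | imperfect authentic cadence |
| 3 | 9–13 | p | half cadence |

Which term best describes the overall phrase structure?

The final phrase closes with a half cadence, which is not stronger than the preceding imperfect authentic cadence; the 3 phrases lack an overall antecedent–consequent design and so form a phrase group.

phrase group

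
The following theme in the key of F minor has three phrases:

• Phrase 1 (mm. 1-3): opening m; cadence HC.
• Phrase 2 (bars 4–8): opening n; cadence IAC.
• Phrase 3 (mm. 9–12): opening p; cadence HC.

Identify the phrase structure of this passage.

phrase group

The final phrase closes with a half cadence, which is not stronger than the preceding imperfect authentic cadence; the 3 phrases lack an overall antecedent–consequent design and so form a phrase group.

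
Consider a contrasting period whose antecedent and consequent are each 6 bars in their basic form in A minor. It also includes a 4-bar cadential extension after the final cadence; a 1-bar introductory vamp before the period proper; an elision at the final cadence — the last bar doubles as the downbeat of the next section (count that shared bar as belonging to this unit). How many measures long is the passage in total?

Basic contrasting period: 6 + 6 = 12 bars.
12 (basic form) + 4 (cadential extension) + 1 (introduction) = 17.
The elision shares a bar with the next section but does not change this unit's count.

17 measures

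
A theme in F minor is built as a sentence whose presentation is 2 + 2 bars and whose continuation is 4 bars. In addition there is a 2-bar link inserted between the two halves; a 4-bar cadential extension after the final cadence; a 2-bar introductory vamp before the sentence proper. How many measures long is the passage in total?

Basic sentence: 2 + 2 + 4 = 8 bars.
8 (basic form) + 2 (link) + 4 (cadential extension) + 2 (introduction) = 16.

16 measures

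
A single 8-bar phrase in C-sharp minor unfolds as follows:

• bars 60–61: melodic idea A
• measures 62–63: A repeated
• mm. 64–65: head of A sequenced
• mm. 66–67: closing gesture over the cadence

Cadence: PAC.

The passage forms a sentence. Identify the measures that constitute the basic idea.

measures 60–61

The presentation of a sentence is the basic idea (measures 60–61) plus its repetition (measures 62–63); the basic idea is therefore mm. 60–61.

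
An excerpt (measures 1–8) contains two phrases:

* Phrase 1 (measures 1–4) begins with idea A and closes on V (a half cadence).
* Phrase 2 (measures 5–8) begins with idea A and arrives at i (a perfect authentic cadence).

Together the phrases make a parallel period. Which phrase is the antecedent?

phrase 1

The phrase ending with the weaker cadence (half cadence) is the antecedent; the one ending more conclusively (perfect authentic cadence) is the consequent. The antecedent is phrase 1.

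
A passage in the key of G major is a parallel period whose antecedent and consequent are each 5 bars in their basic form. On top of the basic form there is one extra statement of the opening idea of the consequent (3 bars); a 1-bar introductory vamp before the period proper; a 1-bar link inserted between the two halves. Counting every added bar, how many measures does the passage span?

15 measures

Basic parallel period: 5 + 5 = 10 bars.
10 (basic form) + 3 (extra statement) + 1 (introduction) + 1 (link) = 15.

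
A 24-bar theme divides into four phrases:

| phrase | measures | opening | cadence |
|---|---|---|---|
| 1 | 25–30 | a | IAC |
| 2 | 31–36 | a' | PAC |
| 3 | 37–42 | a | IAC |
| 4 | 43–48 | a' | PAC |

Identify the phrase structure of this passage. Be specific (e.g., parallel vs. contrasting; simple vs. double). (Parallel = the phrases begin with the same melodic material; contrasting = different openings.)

repeated period

The cadence pattern IAC–PAC–IAC–PAC is weak–strong twice, and phrases 3–4 restate phrases 1–2: a period heard twice, not a double period (which would end weakly at phrase 2).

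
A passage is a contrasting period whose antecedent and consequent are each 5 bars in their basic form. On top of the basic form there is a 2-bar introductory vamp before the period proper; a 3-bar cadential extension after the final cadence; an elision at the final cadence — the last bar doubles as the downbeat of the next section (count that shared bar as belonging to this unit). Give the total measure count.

15 measures

Basic contrasting period: 5 + 5 = 10 bars.
10 (basic form) + 2 (introduction) + 3 (cadential extension) = 15.
The elision shares a bar with the next section but does not change this unit's count.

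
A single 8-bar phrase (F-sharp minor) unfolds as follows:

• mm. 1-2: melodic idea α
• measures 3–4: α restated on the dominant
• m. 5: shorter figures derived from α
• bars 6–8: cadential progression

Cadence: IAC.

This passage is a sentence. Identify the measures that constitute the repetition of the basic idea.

measures 3–4

The presentation of a sentence is the basic idea (mm. 1–2) plus its repetition (bars 3–4); the repetition of the basic idea is therefore mm. 3–4.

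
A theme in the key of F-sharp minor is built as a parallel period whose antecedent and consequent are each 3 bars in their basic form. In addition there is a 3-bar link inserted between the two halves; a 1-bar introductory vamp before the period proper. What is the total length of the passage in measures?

Basic parallel period: 3 + 3 = 6 bars.
6 (basic form) + 3 (link) + 1 (introduction) = 10.

10 measures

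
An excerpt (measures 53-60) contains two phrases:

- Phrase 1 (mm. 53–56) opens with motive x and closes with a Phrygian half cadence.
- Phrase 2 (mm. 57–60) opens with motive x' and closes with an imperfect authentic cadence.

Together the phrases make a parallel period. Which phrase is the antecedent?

phrase 1

The phrase ending with the weaker cadence (Phrygian half cadence) is the antecedent; the one ending more conclusively (imperfect authentic cadence) is the consequent. The antecedent is phrase 1.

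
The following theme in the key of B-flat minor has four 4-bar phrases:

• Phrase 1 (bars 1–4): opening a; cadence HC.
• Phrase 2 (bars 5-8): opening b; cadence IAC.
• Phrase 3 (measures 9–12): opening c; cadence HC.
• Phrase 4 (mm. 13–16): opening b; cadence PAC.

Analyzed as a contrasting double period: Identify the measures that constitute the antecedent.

measures 1–8

In a double period the four phrases pair into a large antecedent (phrases 1–2, ending imperfect authentic cadence) and a large consequent (phrases 3–4, ending perfect authentic cadence). The antecedent spans mm. 1-8.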